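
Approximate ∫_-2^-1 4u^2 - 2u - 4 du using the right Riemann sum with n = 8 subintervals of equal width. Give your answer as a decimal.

7.46875

Δu = (-1 − (-2))/8 = 0.125.
Right endpoints: -1.875, -1.75, -1.625, -1.5, -1.375, -1.25, -1.125, -1.
f(-1.875) = 13.8125, f(-1.75) = 11.75, f(-1.625) = 9.8125, f(-1.5) = 8, f(-1.375) = 6.3125, f(-1.25) = 4.75, f(-1.125) = 3.3125, f(-1) = 2.
Sum = Δu · [f(-1.875) + f(-1.75) + f(-1.625) + ...].
Sum = 7.46875.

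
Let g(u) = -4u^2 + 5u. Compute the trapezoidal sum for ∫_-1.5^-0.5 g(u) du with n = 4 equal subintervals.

Δu = (-0.5 − (-1.5))/4 = 0.25.
g(-1.5) = -16.5, g(-1.25) = -12.5, g(-1) = -9, g(-0.75) = -6, g(-0.5) = -3.5.
T_4 = (Δu/2)·[g(u_0) + 2g(u_1) + 2g(u_2) + 2g(u_3) + g(u_4)].
Sum = -9.375.

-9.375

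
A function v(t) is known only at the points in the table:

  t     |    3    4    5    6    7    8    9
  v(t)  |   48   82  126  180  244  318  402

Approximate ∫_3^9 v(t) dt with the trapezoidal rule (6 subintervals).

1175

Δt = 1.
T_6 = (1/2)·[48 + 2·82 + 2·126 + 2·180 + 2·244 + 2·318 + 402] = 1175.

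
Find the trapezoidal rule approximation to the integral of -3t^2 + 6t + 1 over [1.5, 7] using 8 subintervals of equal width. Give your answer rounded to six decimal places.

Δt = (7 − 1.5)/8 = 0.6875.
f(1.5) = 3.25, f(2.1875) = -0.23046875, f(2.875) = -6.546875, f(3.5625) = -15.69921875, f(4.25) = -27.6875, f(4.9375) = -42.51171875, f(5.625) = -60.171875, f(6.3125) = -80.66796875, f(7) = -104.
T_8 = (Δt/2)·[f(t_0) + 2f(t_1) + ... + 2f(t_{7}) + f(t_8)].
Sum ≈ -195.174805.

-195.174805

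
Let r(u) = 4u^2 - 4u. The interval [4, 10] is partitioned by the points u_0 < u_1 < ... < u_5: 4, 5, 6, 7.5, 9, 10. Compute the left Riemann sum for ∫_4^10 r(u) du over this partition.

888.5

Subinterval widths: 1, 1, 1.5, 1.5, 1.
Left endpoints: 4, 5, 6, 7.5, 9.
r(4) = 48, r(5) = 80, r(6) = 120, r(7.5) = 195, r(9) = 288.
Sum = Σ Δu_i · r(u_i).
Sum = 888.5.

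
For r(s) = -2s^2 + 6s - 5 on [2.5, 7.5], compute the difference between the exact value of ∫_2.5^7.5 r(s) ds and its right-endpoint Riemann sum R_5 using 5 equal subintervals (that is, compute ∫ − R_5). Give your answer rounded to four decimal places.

Exact integral: ∫_2.5^7.5 r(s) ds ≈ -145.833333.
R_5 = -182.5.
Error ≈ -145.833333 − (-182.5) ≈ 36.6667.

36.6667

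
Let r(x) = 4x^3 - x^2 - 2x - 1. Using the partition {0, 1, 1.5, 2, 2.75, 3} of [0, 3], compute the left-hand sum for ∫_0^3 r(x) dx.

Subinterval widths: 1, 0.5, 0.5, 0.75, 0.25.
Left endpoints: 0, 1, 1.5, 2, 2.75.
r(0) = -1, r(1) = 0, r(1.5) = 7.25, r(2) = 23, r(2.75) = 69.125.
Sum = Σ Δx_i · r(x_i).
Sum = 37.15625.

37.15625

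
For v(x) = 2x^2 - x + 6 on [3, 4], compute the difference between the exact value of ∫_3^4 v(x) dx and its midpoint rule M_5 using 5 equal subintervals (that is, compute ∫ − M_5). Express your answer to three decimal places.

Exact integral: ∫_3^4 v(x) dx ≈ 27.16667.
M_5 = 27.16.
Error ≈ 27.16667 − 27.16 ≈ 0.007.

0.007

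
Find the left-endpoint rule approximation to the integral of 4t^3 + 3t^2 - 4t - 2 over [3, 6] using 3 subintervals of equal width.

960

Δt = (6 − 3)/3 = 1.
Left endpoints: 3, 4, 5.
f(3) = 121, f(4) = 286, f(5) = 553.
Sum = Δt · [f(3) + f(4) + f(5)].
Sum = 960.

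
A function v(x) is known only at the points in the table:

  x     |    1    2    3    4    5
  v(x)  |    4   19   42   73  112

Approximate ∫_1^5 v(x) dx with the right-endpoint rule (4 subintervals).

Δx = 1.
Sum = 1·[19 + 42 + 73 + 112] = 246.

246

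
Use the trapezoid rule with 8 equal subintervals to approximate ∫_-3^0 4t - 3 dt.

-27

Δt = (0 − (-3))/8 = 0.375.
f(-3) = -15, f(-2.625) = -13.5, f(-2.25) = -12, f(-1.875) = -10.5, f(-1.5) = -9, f(-1.125) = -7.5, f(-0.75) = -6, f(-0.375) = -4.5, f(0) = -3.
T_8 = (Δt/2)·[f(t_0) + 2f(t_1) + ... + 2f(t_{7}) + f(t_8)].
Sum = -27.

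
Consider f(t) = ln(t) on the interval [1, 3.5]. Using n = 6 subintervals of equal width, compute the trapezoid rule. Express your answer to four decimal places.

1.8744

Δt = (3.5 − 1)/6 = 5/12.
f(1) ≈ 0.0000, f(17/12) ≈ 0.3483, f(11/6) ≈ 0.6061, f(2.25) ≈ 0.8109, f(8/3) ≈ 0.9808, f(37/12) ≈ 1.1260, f(3.5) ≈ 1.2528.
T_6 = (Δt/2)·[f(t_0) + 2f(t_1) + ... + 2f(t_{5}) + f(t_6)].
Sum ≈ 1.8744.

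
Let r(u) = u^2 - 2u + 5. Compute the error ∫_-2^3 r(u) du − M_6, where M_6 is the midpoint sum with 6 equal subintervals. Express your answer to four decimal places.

0.2894

Exact integral: ∫_-2^3 r(u) du ≈ 31.666667.
M_6 ≈ 31.377315.
Error ≈ 31.666667 − 31.377315 ≈ 0.2894.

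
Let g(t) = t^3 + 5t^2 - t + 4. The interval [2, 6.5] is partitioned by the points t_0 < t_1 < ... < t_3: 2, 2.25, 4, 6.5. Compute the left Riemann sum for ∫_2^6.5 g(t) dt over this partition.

434.79296875

Subinterval widths: 0.25, 1.75, 2.5.
Left endpoints: 2, 2.25, 4.
g(2) = 30, g(2.25) = 38.453125, g(4) = 144.
Sum = Σ Δt_i · g(t_i).
Sum = 434.79296875.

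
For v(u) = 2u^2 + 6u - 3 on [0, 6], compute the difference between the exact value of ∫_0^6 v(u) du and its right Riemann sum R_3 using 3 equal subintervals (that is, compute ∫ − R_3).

-116

Exact integral: ∫_0^6 v(u) du = 234.
R_3 = 350.
Error = 234 − 350 = -116.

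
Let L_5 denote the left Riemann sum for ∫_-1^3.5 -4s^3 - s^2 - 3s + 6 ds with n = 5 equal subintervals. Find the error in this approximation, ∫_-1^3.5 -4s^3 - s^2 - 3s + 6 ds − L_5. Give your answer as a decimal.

-80.3925

Exact integral: ∫_-1^3.5 f(s) ds = -153.5625.
L_5 = -73.17.
Error = -153.5625 − (-73.17) = -80.3925.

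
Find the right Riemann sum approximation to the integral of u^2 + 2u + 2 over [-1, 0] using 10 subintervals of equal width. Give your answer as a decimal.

Δu = (0 − (-1))/10 = 0.1.
Right endpoints: -0.9, -0.8, -0.7, -0.6, -0.5, -0.4, -0.3, -0.2, -0.1, 0.
f(-0.9) = 1.01, f(-0.8) = 1.04, f(-0.7) = 1.09, f(-0.6) = 1.16, f(-0.5) = 1.25, f(-0.4) = 1.36, f(-0.3) = 1.49, f(-0.2) = 1.64, f(-0.1) = 1.81, f(0) = 2.
Sum = Δu · [f(-0.9) + f(-0.8) + f(-0.7) + ...].
Sum = 1.385.

1.385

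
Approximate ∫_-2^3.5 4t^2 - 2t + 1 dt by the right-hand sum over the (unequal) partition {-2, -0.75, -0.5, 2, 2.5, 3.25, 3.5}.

Subinterval widths: 1.25, 0.25, 2.5, 0.5, 0.75, 0.25.
Right endpoints: -0.75, -0.5, 2, 2.5, 3.25, 3.5.
f(-0.75) = 4.75, f(-0.5) = 3, f(2) = 13, f(2.5) = 21, f(3.25) = 36.75, f(3.5) = 43.
Sum = Σ Δt_i · f(t_i).
Sum = 88.

88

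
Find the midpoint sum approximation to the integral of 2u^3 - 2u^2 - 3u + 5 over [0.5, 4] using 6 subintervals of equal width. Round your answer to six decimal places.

78.119068

Δu = (4 − 0.5)/6 = 7/12.
Midpoints: 19/24, 1.375, 47/24, 61/24, 3.125, 89/24.
f(19/24) = 16339/6912, f(1.375) = 2.29296875, f(47/24) = 44759/6912, f(61/24) = 119533/6912, f(3.125) = 37.12890625, f(89/24) = 472529/6912.
Sum = Δu · [f(19/24) + f(1.375) + f(47/24) + ...].
Sum ≈ 78.119068.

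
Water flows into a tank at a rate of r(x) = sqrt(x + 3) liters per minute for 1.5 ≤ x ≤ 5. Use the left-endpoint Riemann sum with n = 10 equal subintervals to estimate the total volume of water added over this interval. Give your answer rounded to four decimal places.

Δx = (5 − 1.5)/10 = 0.35.
Left endpoints: 1.5, 1.85, 2.2, 2.55, 2.9, 3.25, 3.6, 3.95, 4.3, 4.65.
r(1.5) ≈ 2.1213, r(1.85) ≈ 2.2023, r(2.2) ≈ 2.2804, r(2.55) ≈ 2.3558, r(2.9) ≈ 2.4290, r(3.25) ≈ 2.5000, r(3.6) ≈ 2.5690, r(3.95) ≈ 2.6363, r(4.3) ≈ 2.7019, r(4.65) ≈ 2.7659.
Sum = Δx · [r(1.5) + r(1.85) + r(2.2) + ...].
Sum ≈ 8.5966.

8.5966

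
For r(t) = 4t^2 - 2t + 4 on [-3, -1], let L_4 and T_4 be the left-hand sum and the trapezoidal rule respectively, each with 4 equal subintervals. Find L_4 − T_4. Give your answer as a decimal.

9

L_4 = 60.
T_4 = 51.
L_4 − T_4 = 9.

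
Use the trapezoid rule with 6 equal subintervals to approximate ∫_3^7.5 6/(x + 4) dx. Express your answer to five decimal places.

2.98223

Δx = (7.5 − 3)/6 = 0.75.
f(3) = 6/7, f(3.75) = 24/31, f(4.5) = 12/17, f(5.25) = 24/37, f(6) = 0.6, f(6.75) = 24/43, f(7.5) = 12/23.
T_6 = (Δx/2)·[f(x_0) + 2f(x_1) + ... + 2f(x_{5}) + f(x_6)].
Sum ≈ 2.98223.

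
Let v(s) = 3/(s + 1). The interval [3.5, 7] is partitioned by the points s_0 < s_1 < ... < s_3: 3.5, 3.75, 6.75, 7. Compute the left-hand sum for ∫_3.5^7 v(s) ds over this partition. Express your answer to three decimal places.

2.158

Subinterval widths: 0.25, 3, 0.25.
Left endpoints: 3.5, 3.75, 6.75.
v(3.5) = 2/3, v(3.75) = 12/19, v(6.75) = 12/31.
Sum = Σ Δs_i · v(s_i).
Sum ≈ 2.158.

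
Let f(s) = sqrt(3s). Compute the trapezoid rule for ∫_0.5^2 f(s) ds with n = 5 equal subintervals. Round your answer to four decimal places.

Δs = (2 − 0.5)/5 = 0.3.
f(0.5) ≈ 1.2247, f(0.8) ≈ 1.5492, f(1.1) ≈ 1.8166, f(1.4) ≈ 2.0494, f(1.7) ≈ 2.2583, f(2) ≈ 2.4495.
T_5 = (Δs/2)·[f(s_0) + 2f(s_1) + ... + 2f(s_{4}) + f(s_5)].
Sum ≈ 2.8532.

2.8532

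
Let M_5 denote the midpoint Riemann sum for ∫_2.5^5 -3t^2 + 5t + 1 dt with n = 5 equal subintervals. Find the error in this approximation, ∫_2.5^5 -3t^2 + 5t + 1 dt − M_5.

-0.15625

Exact integral: ∫_2.5^5 f(t) dt = -60.
M_5 = -59.84375.
Error = -60 − (-59.84375) = -0.15625.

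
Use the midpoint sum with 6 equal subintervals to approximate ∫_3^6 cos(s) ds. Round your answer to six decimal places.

Δs = (6 − 3)/6 = 0.5.
Midpoints: 3.25, 3.75, 4.25, 4.75, 5.25, 5.75.
f(3.25) ≈ -0.994130, f(3.75) ≈ -0.820559, f(4.25) ≈ -0.446087, f(4.75) ≈ 0.037602, f(5.25) ≈ 0.512085, f(5.75) ≈ 0.861192.
Sum = Δs · [f(3.25) + f(3.75) + f(4.25) + ...].
Sum ≈ -0.424948.

-0.424948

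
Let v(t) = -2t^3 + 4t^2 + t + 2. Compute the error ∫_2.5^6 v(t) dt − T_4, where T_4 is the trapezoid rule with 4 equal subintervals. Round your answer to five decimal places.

9.60221

Exact integral: ∫_2.5^6 v(t) dt ≈ -339.4270833.
T_4 ≈ -349.0292969.
Error ≈ -339.4270833 − (-349.0292969) ≈ 9.60221.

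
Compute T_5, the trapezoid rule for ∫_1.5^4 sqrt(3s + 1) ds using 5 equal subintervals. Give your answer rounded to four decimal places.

7.5450

Δs = (4 − 1.5)/5 = 0.5.
f(1.5) ≈ 2.3452, f(2) ≈ 2.6458, f(2.5) ≈ 2.9155, f(3) ≈ 3.1623, f(3.5) ≈ 3.3912, f(4) ≈ 3.6056.
T_5 = (Δs/2)·[f(s_0) + 2f(s_1) + ... + 2f(s_{4}) + f(s_5)].
Sum ≈ 7.5450.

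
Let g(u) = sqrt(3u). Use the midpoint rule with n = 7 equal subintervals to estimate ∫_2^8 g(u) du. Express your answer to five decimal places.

22.87121

Δu = (8 − 2)/7 = 6/7.
Midpoints: 17/7, 23/7, 29/7, 5, 41/7, 47/7, 53/7.
g(17/7) ≈ 2.69921, g(23/7) ≈ 3.13961, g(29/7) ≈ 3.52542, g(5) ≈ 3.87298, g(41/7) ≈ 4.19183, g(47/7) ≈ 4.48808, g(53/7) ≈ 4.76595.
Sum = Δu · [g(17/7) + g(23/7) + g(29/7) + ...].
Sum ≈ 22.87121.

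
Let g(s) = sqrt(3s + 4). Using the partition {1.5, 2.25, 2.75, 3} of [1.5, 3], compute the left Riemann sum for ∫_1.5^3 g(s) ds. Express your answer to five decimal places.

Subinterval widths: 0.75, 0.5, 0.25.
Left endpoints: 1.5, 2.25, 2.75.
g(1.5) ≈ 2.91548, g(2.25) ≈ 3.27872, g(2.75) ≈ 3.50000.
Sum = Σ Δs_i · g(s_i).
Sum ≈ 4.70097.

4.70097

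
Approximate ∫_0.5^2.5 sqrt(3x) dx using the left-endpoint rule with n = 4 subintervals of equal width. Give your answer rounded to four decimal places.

Δx = (2.5 − 0.5)/4 = 0.5.
Left endpoints: 0.5, 1, 1.5, 2.
f(0.5) ≈ 1.2247, f(1) ≈ 1.7321, f(1.5) ≈ 2.1213, f(2) ≈ 2.4495.
Sum = Δx · [f(0.5) + f(1) + f(1.5) + f(2)].
Sum ≈ 3.7638.

3.7638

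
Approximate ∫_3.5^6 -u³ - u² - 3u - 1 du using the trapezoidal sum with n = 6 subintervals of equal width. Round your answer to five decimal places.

Δu = (6 − 3.5)/6 = 5/12.
f(3.5) = -66.625, f(47/12) = -152363/1728, f(13/3) = -3082/27, f(4.75) = -144.984375, f(31/6) = -39121/216, f(67/12) = -385303/1728, f(6) = -271.
T_6 = (Δu/2)·[f(u_0) + 2f(u_1) + ... + 2f(u_{5}) + f(u_6)].
Sum ≈ -383.42086.

-383.42086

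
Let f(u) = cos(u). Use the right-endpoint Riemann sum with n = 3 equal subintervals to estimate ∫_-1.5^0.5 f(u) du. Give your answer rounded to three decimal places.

1.691

Δu = (0.5 − (-1.5))/3 = 2/3.
Right endpoints: -5/6, -1/6, 0.5.
f(-5/6) ≈ 0.672, f(-1/6) ≈ 0.986, f(0.5) ≈ 0.878.
Sum = Δu · [f(-5/6) + f(-1/6) + f(0.5)].
Sum ≈ 1.691.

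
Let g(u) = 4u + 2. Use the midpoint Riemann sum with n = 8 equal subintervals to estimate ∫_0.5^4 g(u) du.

38.5

Δu = (4 − 0.5)/8 = 0.4375.
Midpoints: 0.71875, 1.15625, 1.59375, 2.03125, 2.46875, 2.90625, 3.34375, 3.78125.
g(0.71875) = 4.875, g(1.15625) = 6.625, g(1.59375) = 8.375, g(2.03125) = 10.125, g(2.46875) = 11.875, g(2.90625) = 13.625, g(3.34375) = 15.375, g(3.78125) = 17.125.
Sum = Δu · [g(0.71875) + g(1.15625) + g(1.59375) + ...].
Sum = 38.5.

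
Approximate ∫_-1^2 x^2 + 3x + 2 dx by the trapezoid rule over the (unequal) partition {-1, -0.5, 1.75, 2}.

Subinterval widths: 0.5, 2.25, 0.25.
f(-1) = 0, f(-0.5) = 0.75, f(1.75) = 10.3125, f(2) = 12.
On each subinterval the trapezoid contributes (Δx_i/2)·[f(x_{i-1}) + f(x_i)].
Sum = 15.421875.

15.421875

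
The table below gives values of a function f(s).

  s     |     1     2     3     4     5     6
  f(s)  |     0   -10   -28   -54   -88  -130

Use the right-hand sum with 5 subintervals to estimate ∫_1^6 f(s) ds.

Δs = 1.
Sum = 1·[(-10) + (-28) + (-54) + (-88) + (-130)] = -310.

-310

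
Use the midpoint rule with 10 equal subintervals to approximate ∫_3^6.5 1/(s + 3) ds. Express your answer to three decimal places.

Δs = (6.5 − 3)/10 = 0.35.
Midpoints: 3.175, 3.525, 3.875, 4.225, 4.575, 4.925, 5.275, 5.625, 5.975, 6.325.
f(3.175) = 40/247, f(3.525) = 40/261, f(3.875) = 8/55, f(4.225) = 40/289, f(4.575) = 40/303, f(4.925) = 40/317, f(5.275) = 40/331, f(5.625) = 8/69, f(5.975) = 40/359, f(6.325) = 40/373.
Sum = Δs · [f(3.175) + f(3.525) + f(3.875) + ...].
Sum ≈ 0.459.

0.459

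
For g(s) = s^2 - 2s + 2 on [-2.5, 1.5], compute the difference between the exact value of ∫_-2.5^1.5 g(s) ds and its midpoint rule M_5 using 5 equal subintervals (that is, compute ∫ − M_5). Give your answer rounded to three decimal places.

0.213

Exact integral: ∫_-2.5^1.5 g(s) ds ≈ 18.33333.
M_5 = 18.12.
Error ≈ 18.33333 − 18.12 ≈ 0.213.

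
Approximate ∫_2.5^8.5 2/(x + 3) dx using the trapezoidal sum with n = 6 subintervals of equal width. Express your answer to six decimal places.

Δx = (8.5 − 2.5)/6 = 1.
f(2.5) = 4/11, f(3.5) = 4/13, f(4.5) = 4/15, f(5.5) = 4/17, f(6.5) = 4/19, f(7.5) = 4/21, f(8.5) = 4/23.
T_6 = (Δx/2)·[f(x_0) + 2f(x_1) + ... + 2f(x_{5}) + f(x_6)].
Sum ≈ 1.479430.

1.479430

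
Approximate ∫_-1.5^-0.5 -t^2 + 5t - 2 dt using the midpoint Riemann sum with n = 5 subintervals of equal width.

Δt = (-0.5 − (-1.5))/5 = 0.2.
Midpoints: -1.4, -1.2, -1, -0.8, -0.6.
f(-1.4) = -10.96, f(-1.2) = -9.44, f(-1) = -8, f(-0.8) = -6.64, f(-0.6) = -5.36.
Sum = Δt · [f(-1.4) + f(-1.2) + f(-1) + f(-0.8) + f(-0.6)].
Sum = -8.08.

-8.08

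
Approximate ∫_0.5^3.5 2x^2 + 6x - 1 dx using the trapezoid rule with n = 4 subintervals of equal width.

Δx = (3.5 − 0.5)/4 = 0.75.
f(0.5) = 2.5, f(1.25) = 9.625, f(2) = 19, f(2.75) = 30.625, f(3.5) = 44.5.
T_4 = (Δx/2)·[f(x_0) + 2f(x_1) + 2f(x_2) + 2f(x_3) + f(x_4)].
Sum = 62.0625.

62.0625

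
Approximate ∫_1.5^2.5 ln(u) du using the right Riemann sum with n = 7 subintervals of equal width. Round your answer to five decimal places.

0.71856

Δu = (2.5 − 1.5)/7 = 1/7.
Right endpoints: 23/14, 25/14, 27/14, 29/14, 31/14, 33/14, 2.5.
f(23/14) ≈ 0.49644, f(25/14) ≈ 0.57982, f(27/14) ≈ 0.65678, f(29/14) ≈ 0.72824, f(31/14) ≈ 0.79493, f(33/14) ≈ 0.85745, f(2.5) ≈ 0.91629.
Sum = Δu · [f(23/14) + f(25/14) + f(27/14) + ...].
Sum ≈ 0.71856.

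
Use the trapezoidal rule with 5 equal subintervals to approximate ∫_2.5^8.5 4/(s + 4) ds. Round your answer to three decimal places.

Δs = (8.5 − 2.5)/5 = 1.2.
f(2.5) = 8/13, f(3.7) = 40/77, f(4.9) = 40/89, f(6.1) = 40/101, f(7.3) = 40/113, f(8.5) = 0.32.
T_5 = (Δs/2)·[f(s_0) + 2f(s_1) + ... + 2f(s_{4}) + f(s_5)].
Sum ≈ 2.624.

2.624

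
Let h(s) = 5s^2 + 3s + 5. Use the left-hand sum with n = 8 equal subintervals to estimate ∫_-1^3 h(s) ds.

66.5

Δs = (3 − (-1))/8 = 0.5.
Left endpoints: -1, -0.5, 0, 0.5, 1, 1.5, 2, 2.5.
h(-1) = 7, h(-0.5) = 4.75, h(0) = 5, h(0.5) = 7.75, h(1) = 13, h(1.5) = 20.75, h(2) = 31, h(2.5) = 43.75.
Sum = Δs · [h(-1) + h(-0.5) + h(0) + ...].
Sum = 66.5.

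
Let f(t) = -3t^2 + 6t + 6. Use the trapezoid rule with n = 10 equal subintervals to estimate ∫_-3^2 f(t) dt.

-20.625

Δt = (2 − (-3))/10 = 0.5.
f(-3) = -39, f(-2.5) = -27.75, f(-2) = -18, f(-1.5) = -9.75, f(-1) = -3, f(-0.5) = 2.25, f(0) = 6, f(0.5) = 8.25, f(1) = 9, f(1.5) = 8.25, f(2) = 6.
T_10 = (Δt/2)·[f(t_0) + 2f(t_1) + ... + 2f(t_{9}) + f(t_10)].
Sum = -20.625.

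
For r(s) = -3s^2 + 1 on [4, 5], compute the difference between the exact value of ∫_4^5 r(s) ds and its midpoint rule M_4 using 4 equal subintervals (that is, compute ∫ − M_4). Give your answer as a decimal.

-0.015625

Exact integral: ∫_4^5 r(s) ds = -60.
M_4 = -59.984375.
Error = -60 − (-59.984375) = -0.015625.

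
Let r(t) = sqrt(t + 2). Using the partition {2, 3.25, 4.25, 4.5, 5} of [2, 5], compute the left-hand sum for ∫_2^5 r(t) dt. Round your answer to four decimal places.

Subinterval widths: 1.25, 1, 0.25, 0.5.
Left endpoints: 2, 3.25, 4.25, 4.5.
r(2) ≈ 2.0000, r(3.25) ≈ 2.2913, r(4.25) ≈ 2.5000, r(4.5) ≈ 2.5495.
Sum = Σ Δt_i · r(t_i).
Sum ≈ 6.6910.

6.6910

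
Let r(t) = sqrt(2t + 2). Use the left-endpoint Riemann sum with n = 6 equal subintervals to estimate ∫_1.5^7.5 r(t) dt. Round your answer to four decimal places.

Δt = (7.5 − 1.5)/6 = 1.
Left endpoints: 1.5, 2.5, 3.5, 4.5, 5.5, 6.5.
r(1.5) ≈ 2.2361, r(2.5) ≈ 2.6458, r(3.5) ≈ 3.0000, r(4.5) ≈ 3.3166, r(5.5) ≈ 3.6056, r(6.5) ≈ 3.8730.
Sum = Δt · [r(1.5) + r(2.5) + r(3.5) + ...].
Sum ≈ 18.6770.

18.6770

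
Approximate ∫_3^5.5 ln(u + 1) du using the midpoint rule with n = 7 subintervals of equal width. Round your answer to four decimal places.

Δu = (5.5 − 3)/7 = 5/14.
Midpoints: 89/28, 99/28, 109/28, 4.25, 129/28, 139/28, 149/28.
f(89/28) ≈ 1.4300, f(99/28) ≈ 1.5120, f(109/28) ≈ 1.5878, f(4.25) ≈ 1.6582, f(129/28) ≈ 1.7240, f(139/28) ≈ 1.7858, f(149/28) ≈ 1.8439.
Sum = Δu · [f(89/28) + f(99/28) + f(109/28) + ...].
Sum ≈ 4.1220.

4.1220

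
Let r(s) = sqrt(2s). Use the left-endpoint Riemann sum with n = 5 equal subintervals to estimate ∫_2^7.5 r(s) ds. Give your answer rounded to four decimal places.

15.6439

Δs = (7.5 − 2)/5 = 1.1.
Left endpoints: 2, 3.1, 4.2, 5.3, 6.4.
r(2) ≈ 2.0000, r(3.1) ≈ 2.4900, r(4.2) ≈ 2.8983, r(5.3) ≈ 3.2558, r(6.4) ≈ 3.5777.
Sum = Δs · [r(2) + r(3.1) + r(4.2) + r(5.3) + r(6.4)].
Sum ≈ 15.6439.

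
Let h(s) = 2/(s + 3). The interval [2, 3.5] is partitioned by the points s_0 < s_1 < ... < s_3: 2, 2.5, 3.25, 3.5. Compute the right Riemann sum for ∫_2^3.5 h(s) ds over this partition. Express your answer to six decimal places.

0.498741

Subinterval widths: 0.5, 0.75, 0.25.
Right endpoints: 2.5, 3.25, 3.5.
h(2.5) = 4/11, h(3.25) = 0.32, h(3.5) = 4/13.
Sum = Σ Δs_i · h(s_i).
Sum ≈ 0.498741.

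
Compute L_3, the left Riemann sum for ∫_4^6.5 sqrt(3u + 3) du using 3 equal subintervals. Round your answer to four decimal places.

Δu = (6.5 − 4)/3 = 5/6.
Left endpoints: 4, 29/6, 17/3.
f(4) ≈ 3.8730, f(29/6) ≈ 4.1833, f(17/3) ≈ 4.4721.
Sum = Δu · [f(4) + f(29/6) + f(17/3)].
Sum ≈ 10.4403.

10.4403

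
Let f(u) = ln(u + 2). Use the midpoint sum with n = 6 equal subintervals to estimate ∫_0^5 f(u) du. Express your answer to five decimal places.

Δu = (5 − 0)/6 = 5/6.
Midpoints: 5/12, 1.25, 25/12, 35/12, 3.75, 55/12.
f(5/12) ≈ 0.88239, f(1.25) ≈ 1.17865, f(25/12) ≈ 1.40691, f(35/12) ≈ 1.59263, f(3.75) ≈ 1.74920, f(55/12) ≈ 1.88454.
Sum = Δu · [f(5/12) + f(1.25) + f(25/12) + ...].
Sum ≈ 7.24527.

7.24527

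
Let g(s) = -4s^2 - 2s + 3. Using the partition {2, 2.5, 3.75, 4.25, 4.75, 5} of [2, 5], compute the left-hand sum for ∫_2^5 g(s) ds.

-135.6875

Subinterval widths: 0.5, 1.25, 0.5, 0.5, 0.25.
Left endpoints: 2, 2.5, 3.75, 4.25, 4.75.
g(2) = -17, g(2.5) = -27, g(3.75) = -60.75, g(4.25) = -77.75, g(4.75) = -96.75.
Sum = Σ Δs_i · g(s_i).
Sum = -135.6875.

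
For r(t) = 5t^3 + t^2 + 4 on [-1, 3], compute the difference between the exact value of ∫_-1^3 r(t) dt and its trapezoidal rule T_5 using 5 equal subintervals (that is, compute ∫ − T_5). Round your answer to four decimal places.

Exact integral: ∫_-1^3 r(t) dt ≈ 125.333333.
T_5 = 132.16.
Error ≈ 125.333333 − 132.16 ≈ -6.8267.

-6.8267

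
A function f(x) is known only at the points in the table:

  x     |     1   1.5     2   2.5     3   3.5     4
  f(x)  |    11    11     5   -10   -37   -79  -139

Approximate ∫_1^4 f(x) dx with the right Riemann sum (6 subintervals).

-124.5

Δx = 0.5.
Sum = 0.5·[11 + 5 + (-10) + (-37) + (-79) + (-139)] = -124.5.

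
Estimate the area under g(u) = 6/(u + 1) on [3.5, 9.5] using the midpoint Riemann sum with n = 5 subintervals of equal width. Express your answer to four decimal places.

Δu = (9.5 − 3.5)/5 = 1.2.
Midpoints: 4.1, 5.3, 6.5, 7.7, 8.9.
g(4.1) = 20/17, g(5.3) = 20/21, g(6.5) = 0.8, g(7.7) = 20/29, g(8.9) = 20/33.
Sum = Δu · [g(4.1) + g(5.3) + g(6.5) + g(7.7) + g(8.9)].
Sum ≈ 5.0695.

5.0695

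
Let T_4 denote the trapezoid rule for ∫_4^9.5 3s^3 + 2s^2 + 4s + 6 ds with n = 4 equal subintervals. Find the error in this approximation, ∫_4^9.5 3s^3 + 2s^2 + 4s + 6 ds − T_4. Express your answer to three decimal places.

-108.750

Exact integral: ∫_4^9.5 f(s) ds ≈ 6627.21354.
T_4 ≈ 6735.96387.
Error ≈ 6627.21354 − 6735.96387 ≈ -108.750.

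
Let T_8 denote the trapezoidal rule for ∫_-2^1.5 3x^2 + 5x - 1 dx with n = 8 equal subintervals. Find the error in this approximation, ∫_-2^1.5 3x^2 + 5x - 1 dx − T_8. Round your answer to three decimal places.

Exact integral: ∫_-2^1.5 f(x) dx = 3.5.
T_8 ≈ 3.83496.
Error ≈ 3.5 − 3.83496 ≈ -0.335.

-0.335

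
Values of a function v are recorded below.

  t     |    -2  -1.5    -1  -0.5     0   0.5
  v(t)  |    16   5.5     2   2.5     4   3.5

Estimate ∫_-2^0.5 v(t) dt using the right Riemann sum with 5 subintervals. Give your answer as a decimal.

8.75

Δt = 0.5.
Sum = 0.5·[5.5 + 2 + 2.5 + 4 + 3.5] = 8.75.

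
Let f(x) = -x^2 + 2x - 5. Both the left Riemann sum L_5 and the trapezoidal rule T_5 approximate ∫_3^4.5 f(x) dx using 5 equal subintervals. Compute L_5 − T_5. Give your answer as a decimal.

L_5 = -16.41.
T_5 = -17.6475.
L_5 − T_5 = 1.2375.

1.2375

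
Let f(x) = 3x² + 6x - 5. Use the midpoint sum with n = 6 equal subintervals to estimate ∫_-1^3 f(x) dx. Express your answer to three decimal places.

Δx = (3 − (-1))/6 = 2/3.
Midpoints: -2/3, 0, 2/3, 4/3, 2, 8/3.
f(-2/3) = -23/3, f(0) = -5, f(2/3) = 1/3, f(4/3) = 25/3, f(2) = 19, f(8/3) = 97/3.
Sum = Δx · [f(-2/3) + f(0) + f(2/3) + ...].
Sum ≈ 31.556.

31.556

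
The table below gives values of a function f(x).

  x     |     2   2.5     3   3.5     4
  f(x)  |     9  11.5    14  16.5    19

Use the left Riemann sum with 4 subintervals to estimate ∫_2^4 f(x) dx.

Δx = 0.5.
Sum = 0.5·[9 + 11.5 + 14 + 16.5] = 25.5.

25.5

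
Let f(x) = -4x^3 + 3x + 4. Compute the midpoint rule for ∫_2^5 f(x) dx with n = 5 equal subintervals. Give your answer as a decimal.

Δx = (5 − 2)/5 = 0.6.
Midpoints: 2.3, 2.9, 3.5, 4.1, 4.7.
f(2.3) = -37.768, f(2.9) = -84.856, f(3.5) = -157, f(4.1) = -259.384, f(4.7) = -397.192.
Sum = Δx · [f(2.3) + f(2.9) + f(3.5) + f(4.1) + f(4.7)].
Sum = -561.72.

-561.72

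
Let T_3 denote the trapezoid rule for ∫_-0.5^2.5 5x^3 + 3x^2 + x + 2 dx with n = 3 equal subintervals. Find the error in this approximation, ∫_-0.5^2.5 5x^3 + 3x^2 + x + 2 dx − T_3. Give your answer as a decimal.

Exact integral: ∫_-0.5^2.5 f(x) dx = 73.5.
T_3 = 82.5.
Error = 73.5 − 82.5 = -9.

-9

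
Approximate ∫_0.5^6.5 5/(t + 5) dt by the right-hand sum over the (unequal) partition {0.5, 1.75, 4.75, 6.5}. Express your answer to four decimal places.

Subinterval widths: 1.25, 3, 1.75.
Right endpoints: 1.75, 4.75, 6.5.
f(1.75) = 20/27, f(4.75) = 20/39, f(6.5) = 10/23.
Sum = Σ Δt_i · f(t_i).
Sum ≈ 3.2253.

3.2253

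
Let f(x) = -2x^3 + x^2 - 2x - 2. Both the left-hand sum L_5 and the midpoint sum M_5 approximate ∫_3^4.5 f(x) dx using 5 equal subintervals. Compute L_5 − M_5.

17.274375

L_5 = -139.89.
M_5 = -157.164375.
L_5 − M_5 = 17.274375.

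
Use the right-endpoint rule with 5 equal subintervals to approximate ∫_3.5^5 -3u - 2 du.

Δu = (5 − 3.5)/5 = 0.3.
Right endpoints: 3.8, 4.1, 4.4, 4.7, 5.
f(3.8) = -13.4, f(4.1) = -14.3, f(4.4) = -15.2, f(4.7) = -16.1, f(5) = -17.
Sum = Δu · [f(3.8) + f(4.1) + f(4.4) + f(4.7) + f(5)].
Sum = -22.8.

-22.8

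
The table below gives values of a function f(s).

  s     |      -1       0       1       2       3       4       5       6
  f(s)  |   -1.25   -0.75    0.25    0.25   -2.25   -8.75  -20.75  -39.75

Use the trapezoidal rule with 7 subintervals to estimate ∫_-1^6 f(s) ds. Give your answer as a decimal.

-52.5

Δs = 1.
T_7 = (1/2)·[(-1.25) + 2·(-0.75) + 2·0.25 + 2·0.25 + 2·(-2.25) + 2·(-8.75) + 2·(-20.75) + (-39.75)] = -52.5.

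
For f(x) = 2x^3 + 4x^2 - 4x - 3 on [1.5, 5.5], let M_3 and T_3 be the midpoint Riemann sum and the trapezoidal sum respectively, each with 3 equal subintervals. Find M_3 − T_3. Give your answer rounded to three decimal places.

M_3 ≈ 589.51852.
T_3 ≈ 633.96296.
M_3 − T_3 ≈ -44.444.

-44.444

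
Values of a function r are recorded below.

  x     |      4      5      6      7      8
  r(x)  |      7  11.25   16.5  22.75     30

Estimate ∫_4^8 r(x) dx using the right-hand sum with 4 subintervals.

80.5

Δx = 1.
Sum = 1·[11.25 + 16.5 + 22.75 + 30] = 80.5.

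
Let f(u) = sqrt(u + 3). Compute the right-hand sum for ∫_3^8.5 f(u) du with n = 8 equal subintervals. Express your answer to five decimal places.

Δu = (8.5 − 3)/8 = 0.6875.
Right endpoints: 3.6875, 4.375, 5.0625, 5.75, 6.4375, 7.125, 7.8125, 8.5.
f(3.6875) ≈ 2.58602, f(4.375) ≈ 2.71570, f(5.0625) ≈ 2.83945, f(5.75) ≈ 2.95804, f(6.4375) ≈ 3.07205, f(7.125) ≈ 3.18198, f(7.8125) ≈ 3.28824, f(8.5) ≈ 3.39116.
Sum = Δu · [f(3.6875) + f(4.375) + f(5.0625) + ...].
Sum ≈ 16.52244.

16.52244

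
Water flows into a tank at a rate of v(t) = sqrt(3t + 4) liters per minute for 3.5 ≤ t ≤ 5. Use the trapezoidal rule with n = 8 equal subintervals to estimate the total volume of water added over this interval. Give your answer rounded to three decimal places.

Δt = (5 − 3.5)/8 = 0.1875.
v(3.5) ≈ 3.808, v(3.6875) ≈ 3.881, v(3.875) ≈ 3.953, v(4.0625) ≈ 4.023, v(4.25) ≈ 4.093, v(4.4375) ≈ 4.161, v(4.625) ≈ 4.228, v(4.8125) ≈ 4.294, v(5) ≈ 4.359.
T_8 = (Δt/2)·[v(t_0) + 2v(t_1) + ... + 2v(t_{7}) + v(t_8)].
Sum ≈ 6.134.

6.134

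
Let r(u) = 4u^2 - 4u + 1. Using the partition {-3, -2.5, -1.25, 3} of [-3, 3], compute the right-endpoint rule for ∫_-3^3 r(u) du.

Subinterval widths: 0.5, 1.25, 4.25.
Right endpoints: -2.5, -1.25, 3.
r(-2.5) = 36, r(-1.25) = 12.25, r(3) = 25.
Sum = Σ Δu_i · r(u_i).
Sum = 139.5625.

139.5625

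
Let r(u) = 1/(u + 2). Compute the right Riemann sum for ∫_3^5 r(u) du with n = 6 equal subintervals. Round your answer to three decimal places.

Δu = (5 − 3)/6 = 1/3.
Right endpoints: 10/3, 11/3, 4, 13/3, 14/3, 5.
r(10/3) = 0.1875, r(11/3) = 3/17, r(4) = 1/6, r(13/3) = 3/19, r(14/3) = 0.15, r(5) = 1/7.
Sum = Δu · [r(10/3) + r(11/3) + r(4) + ...].
Sum ≈ 0.327.

0.327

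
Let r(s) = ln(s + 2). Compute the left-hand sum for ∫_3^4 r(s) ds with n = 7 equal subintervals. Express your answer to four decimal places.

Δs = (4 − 3)/7 = 1/7.
Left endpoints: 3, 22/7, 23/7, 24/7, 25/7, 26/7, 27/7.
r(3) ≈ 1.6094, r(22/7) ≈ 1.6376, r(23/7) ≈ 1.6650, r(24/7) ≈ 1.6917, r(25/7) ≈ 1.7177, r(26/7) ≈ 1.7430, r(27/7) ≈ 1.7677.
Sum = Δs · [r(3) + r(22/7) + r(23/7) + ...].
Sum ≈ 1.6903.

1.6903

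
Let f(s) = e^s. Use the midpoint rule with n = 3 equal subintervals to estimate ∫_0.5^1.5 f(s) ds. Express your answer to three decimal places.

Δs = (1.5 − 0.5)/3 = 1/3.
Midpoints: 2/3, 1, 4/3.
f(2/3) ≈ 1.948, f(1) ≈ 2.718, f(4/3) ≈ 3.794.
Sum = Δs · [f(2/3) + f(1) + f(4/3)].
Sum ≈ 2.820.

2.820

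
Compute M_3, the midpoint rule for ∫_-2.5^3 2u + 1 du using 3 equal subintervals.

8.25

Δu = (3 − (-2.5))/3 = 11/6.
Midpoints: -19/12, 0.25, 25/12.
f(-19/12) = -13/6, f(0.25) = 1.5, f(25/12) = 31/6.
Sum = Δu · [f(-19/12) + f(0.25) + f(25/12)].
Sum = 8.25.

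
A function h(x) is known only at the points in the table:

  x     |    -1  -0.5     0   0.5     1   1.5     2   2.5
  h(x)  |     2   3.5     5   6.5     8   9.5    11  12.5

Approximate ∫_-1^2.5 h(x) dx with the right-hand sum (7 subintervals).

Δx = 0.5.
Sum = 0.5·[3.5 + 5 + 6.5 + 8 + 9.5 + 11 + 12.5] = 28.

28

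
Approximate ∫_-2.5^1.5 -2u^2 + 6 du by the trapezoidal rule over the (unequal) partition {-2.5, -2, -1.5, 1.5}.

Subinterval widths: 0.5, 0.5, 3.
f(-2.5) = -6.5, f(-2) = -2, f(-1.5) = 1.5, f(1.5) = 1.5.
On each subinterval the trapezoid contributes (Δu_i/2)·[f(u_{i-1}) + f(u_i)].
Sum = 2.25.

2.25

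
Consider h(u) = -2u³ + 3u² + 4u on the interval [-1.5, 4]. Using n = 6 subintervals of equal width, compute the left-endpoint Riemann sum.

Δu = (4 − (-1.5))/6 = 11/12.
Left endpoints: -1.5, -7/12, 1/3, 1.25, 13/6, 37/12.
h(-1.5) = 7.5, h(-7/12) = -791/864, h(1/3) = 43/27, h(1.25) = 5.78125, h(13/6) = 65/27, h(37/12) = -15355/864.
Sum = Δu · [h(-1.5) + h(-7/12) + h(1/3) + ...].
Sum = -1.2890625.

-1.2890625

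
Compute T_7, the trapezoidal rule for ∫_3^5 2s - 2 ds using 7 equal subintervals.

12

Δs = (5 − 3)/7 = 2/7.
f(3) = 4, f(23/7) = 32/7, f(25/7) = 36/7, f(27/7) = 40/7, f(29/7) = 44/7, f(31/7) = 48/7, f(33/7) = 52/7, f(5) = 8.
T_7 = (Δs/2)·[f(s_0) + 2f(s_1) + ... + 2f(s_{6}) + f(s_7)].
Sum = 12.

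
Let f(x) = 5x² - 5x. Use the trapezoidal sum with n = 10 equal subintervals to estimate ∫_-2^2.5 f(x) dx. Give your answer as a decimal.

Δx = (2.5 − (-2))/10 = 0.45.
f(-2) = 30, f(-1.55) = 19.7625, f(-1.1) = 11.55, f(-0.65) = 5.3625, f(-0.2) = 1.2, f(0.25) = -0.9375, f(0.7) = -1.05, f(1.15) = 0.8625, f(1.6) = 4.8, f(2.05) = 10.7625, f(2.5) = 18.75.
T_10 = (Δx/2)·[f(x_0) + 2f(x_1) + ... + 2f(x_{9}) + f(x_10)].
Sum = 34.509375.

34.509375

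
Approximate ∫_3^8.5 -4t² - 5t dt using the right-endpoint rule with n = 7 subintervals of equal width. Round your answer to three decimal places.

Δt = (8.5 − 3)/7 = 11/14.
Right endpoints: 53/14, 32/7, 75/14, 43/7, 97/14, 54/7, 8.5.
f(53/14) = -7473/98, f(32/7) = -5216/49, f(75/14) = -13875/98, f(43/7) = -8901/49, f(97/14) = -22213/98, f(54/7) = -13554/49, f(8.5) = -331.5.
Sum = Δt · [f(53/14) + f(32/7) + f(75/14) + ...].
Sum ≈ -1053.418.

-1053.418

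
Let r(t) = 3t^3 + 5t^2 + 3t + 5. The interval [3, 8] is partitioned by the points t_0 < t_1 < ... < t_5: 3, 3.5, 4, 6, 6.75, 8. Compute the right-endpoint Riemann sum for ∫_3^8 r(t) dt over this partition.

5187.21484375

Subinterval widths: 0.5, 0.5, 2, 0.75, 1.25.
Right endpoints: 3.5, 4, 6, 6.75, 8.
r(3.5) = 205.375, r(4) = 289, r(6) = 851, r(6.75) = 1175.703125, r(8) = 1885.
Sum = Σ Δt_i · r(t_i).
Sum = 5187.21484375.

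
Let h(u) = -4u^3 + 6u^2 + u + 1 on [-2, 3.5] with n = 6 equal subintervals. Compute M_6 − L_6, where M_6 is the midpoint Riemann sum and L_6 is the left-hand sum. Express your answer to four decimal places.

-64.5964

M_6 ≈ -21.532118.
L_6 ≈ 43.064236.
M_6 − L_6 ≈ -64.5964.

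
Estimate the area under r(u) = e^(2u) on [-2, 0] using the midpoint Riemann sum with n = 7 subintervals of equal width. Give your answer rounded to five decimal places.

0.48423

Δu = (0 − (-2))/7 = 2/7.
Midpoints: -13/7, -11/7, -9/7, -1, -5/7, -3/7, -1/7.
r(-13/7) ≈ 0.02437, r(-11/7) ≈ 0.04316, r(-9/7) ≈ 0.07643, r(-1) ≈ 0.13534, r(-5/7) ≈ 0.23965, r(-3/7) ≈ 0.42437, r(-1/7) ≈ 0.75148.
Sum = Δu · [r(-13/7) + r(-11/7) + r(-9/7) + ...].
Sum ≈ 0.48423.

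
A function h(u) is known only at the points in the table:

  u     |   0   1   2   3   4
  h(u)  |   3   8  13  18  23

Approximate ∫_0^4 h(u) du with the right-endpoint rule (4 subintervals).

Δu = 1.
Sum = 1·[8 + 13 + 18 + 23] = 62.

62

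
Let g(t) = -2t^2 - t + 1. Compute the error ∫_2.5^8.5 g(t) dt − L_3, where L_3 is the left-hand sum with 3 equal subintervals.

-130

Exact integral: ∫_2.5^8.5 g(t) dt = -426.
L_3 = -296.
Error = -426 − (-296) = -130.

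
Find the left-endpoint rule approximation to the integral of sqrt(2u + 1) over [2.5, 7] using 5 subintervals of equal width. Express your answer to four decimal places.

Δu = (7 − 2.5)/5 = 0.9.
Left endpoints: 2.5, 3.4, 4.3, 5.2, 6.1.
f(2.5) ≈ 2.4495, f(3.4) ≈ 2.7928, f(4.3) ≈ 3.0984, f(5.2) ≈ 3.3764, f(6.1) ≈ 3.6332.
Sum = Δu · [f(2.5) + f(3.4) + f(4.3) + f(5.2) + f(6.1)].
Sum ≈ 13.8153.

13.8153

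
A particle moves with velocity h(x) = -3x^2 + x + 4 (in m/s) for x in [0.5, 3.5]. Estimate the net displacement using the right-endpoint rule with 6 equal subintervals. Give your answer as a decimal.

Δx = (3.5 − 0.5)/6 = 0.5.
Right endpoints: 1, 1.5, 2, 2.5, 3, 3.5.
h(1) = 2, h(1.5) = -1.25, h(2) = -6, h(2.5) = -12.25, h(3) = -20, h(3.5) = -29.25.
Sum = Δx · [h(1) + h(1.5) + h(2) + ...].
Sum = -33.375.

-33.375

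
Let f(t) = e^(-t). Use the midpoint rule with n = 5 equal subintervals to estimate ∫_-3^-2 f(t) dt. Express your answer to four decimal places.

Δt = (-2 − (-3))/5 = 0.2.
Midpoints: -2.9, -2.7, -2.5, -2.3, -2.1.
f(-2.9) ≈ 18.1741, f(-2.7) ≈ 14.8797, f(-2.5) ≈ 12.1825, f(-2.3) ≈ 9.9742, f(-2.1) ≈ 8.1662.
Sum = Δt · [f(-2.9) + f(-2.7) + f(-2.5) + f(-2.3) + f(-2.1)].
Sum ≈ 12.6753.

12.6753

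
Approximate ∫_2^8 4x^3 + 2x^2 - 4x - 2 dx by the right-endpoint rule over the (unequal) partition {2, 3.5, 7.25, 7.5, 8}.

Subinterval widths: 1.5, 3.75, 0.25, 0.5.
Right endpoints: 3.5, 7.25, 7.5, 8.
f(3.5) = 180, f(7.25) = 1598.4375, f(7.5) = 1768, f(8) = 2142.
Sum = Σ Δx_i · f(x_i).
Sum = 7777.140625.

7777.140625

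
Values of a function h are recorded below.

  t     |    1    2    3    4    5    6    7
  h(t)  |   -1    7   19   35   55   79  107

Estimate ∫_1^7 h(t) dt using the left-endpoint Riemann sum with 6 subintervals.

194

Δt = 1.
Sum = 1·[(-1) + 7 + 19 + 35 + 55 + 79] = 194.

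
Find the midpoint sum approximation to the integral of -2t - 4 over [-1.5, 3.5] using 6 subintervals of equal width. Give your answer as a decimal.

-30

Δt = (3.5 − (-1.5))/6 = 5/6.
Midpoints: -13/12, -0.25, 7/12, 17/12, 2.25, 37/12.
f(-13/12) = -11/6, f(-0.25) = -3.5, f(7/12) = -31/6, f(17/12) = -41/6, f(2.25) = -8.5, f(37/12) = -61/6.
Sum = Δt · [f(-13/12) + f(-0.25) + f(7/12) + ...].
Sum = -30.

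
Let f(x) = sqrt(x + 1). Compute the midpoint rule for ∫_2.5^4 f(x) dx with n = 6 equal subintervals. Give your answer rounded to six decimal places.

3.088407

Δx = (4 − 2.5)/6 = 0.25.
Midpoints: 2.625, 2.875, 3.125, 3.375, 3.625, 3.875.
f(2.625) ≈ 1.903943, f(2.875) ≈ 1.968502, f(3.125) ≈ 2.031010, f(3.375) ≈ 2.091650, f(3.625) ≈ 2.150581, f(3.875) ≈ 2.207940.
Sum = Δx · [f(2.625) + f(2.875) + f(3.125) + ...].
Sum ≈ 3.088407.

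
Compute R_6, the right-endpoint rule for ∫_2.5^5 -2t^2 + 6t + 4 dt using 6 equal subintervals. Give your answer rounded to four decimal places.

Δt = (5 − 2.5)/6 = 5/12.
Right endpoints: 35/12, 10/3, 3.75, 25/6, 55/12, 5.
f(35/12) = 323/72, f(10/3) = 16/9, f(3.75) = -1.625, f(25/6) = -103/18, f(55/12) = -757/72, f(5) = -16.
Sum = Δt · [f(35/12) + f(10/3) + f(3.75) + ...].
Sum ≈ -11.4988.

-11.4988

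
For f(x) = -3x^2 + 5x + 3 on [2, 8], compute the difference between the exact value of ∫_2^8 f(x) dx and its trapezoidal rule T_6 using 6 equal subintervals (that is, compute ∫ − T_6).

Exact integral: ∫_2^8 f(x) dx = -336.
T_6 = -339.
Error = -336 − (-339) = 3.

3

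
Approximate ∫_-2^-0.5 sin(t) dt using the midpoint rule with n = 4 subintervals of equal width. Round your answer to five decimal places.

Δt = (-0.5 − (-2))/4 = 0.375.
Midpoints: -1.8125, -1.4375, -1.0625, -0.6875.
f(-1.8125) ≈ -0.97093, f(-1.4375) ≈ -0.99113, f(-1.0625) ≈ -0.87357, f(-0.6875) ≈ -0.63461.
Sum = Δt · [f(-1.8125) + f(-1.4375) + f(-1.0625) + f(-0.6875)].
Sum ≈ -1.30134.

-1.30134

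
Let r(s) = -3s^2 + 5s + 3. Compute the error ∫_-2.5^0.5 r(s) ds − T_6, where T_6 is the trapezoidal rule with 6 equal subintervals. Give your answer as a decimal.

0.375

Exact integral: ∫_-2.5^0.5 r(s) ds = -21.75.
T_6 = -22.125.
Error = -21.75 − (-22.125) = 0.375.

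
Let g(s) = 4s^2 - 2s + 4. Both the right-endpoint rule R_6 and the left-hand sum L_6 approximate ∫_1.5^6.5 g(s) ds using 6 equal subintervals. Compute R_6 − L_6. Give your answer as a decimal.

125

R_6 ≈ 406.4814815.
L_6 ≈ 281.4814815.
R_6 − L_6 = 125.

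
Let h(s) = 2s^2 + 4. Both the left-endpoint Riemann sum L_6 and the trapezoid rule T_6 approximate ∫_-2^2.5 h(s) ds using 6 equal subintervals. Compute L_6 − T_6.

-1.6875

L_6 = 32.90625.
T_6 = 34.59375.
L_6 − T_6 = -1.6875.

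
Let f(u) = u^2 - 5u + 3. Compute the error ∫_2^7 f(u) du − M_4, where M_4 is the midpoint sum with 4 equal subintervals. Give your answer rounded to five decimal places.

0.65104

Exact integral: ∫_2^7 f(u) du ≈ 14.1666667.
M_4 = 13.515625.
Error ≈ 14.1666667 − 13.515625 ≈ 0.65104.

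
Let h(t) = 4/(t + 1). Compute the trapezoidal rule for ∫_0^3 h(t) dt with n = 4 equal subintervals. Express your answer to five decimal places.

Δt = (3 − 0)/4 = 0.75.
h(0) = 4, h(0.75) = 16/7, h(1.5) = 1.6, h(2.25) = 16/13, h(3) = 1.
T_4 = (Δt/2)·[h(t_0) + 2h(t_1) + 2h(t_2) + 2h(t_3) + h(t_4)].
Sum ≈ 5.71236.

5.71236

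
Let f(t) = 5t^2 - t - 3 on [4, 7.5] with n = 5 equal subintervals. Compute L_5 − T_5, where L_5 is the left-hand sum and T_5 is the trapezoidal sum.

-69.2125

L_5 = 498.05.
T_5 = 567.2625.
L_5 − T_5 = -69.2125.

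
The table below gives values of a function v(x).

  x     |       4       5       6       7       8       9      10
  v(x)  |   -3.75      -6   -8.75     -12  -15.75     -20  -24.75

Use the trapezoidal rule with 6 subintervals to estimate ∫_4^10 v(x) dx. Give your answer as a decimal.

-76.75

Δx = 1.
T_6 = (1/2)·[(-3.75) + 2·(-6) + 2·(-8.75) + 2·(-12) + 2·(-15.75) + 2·(-20) + (-24.75)] = -76.75.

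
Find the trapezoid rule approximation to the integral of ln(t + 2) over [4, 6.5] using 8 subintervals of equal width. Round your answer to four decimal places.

Δt = (6.5 − 4)/8 = 0.3125.
f(4) ≈ 1.7918, f(4.3125) ≈ 1.8425, f(4.625) ≈ 1.8909, f(4.9375) ≈ 1.9369, f(5.25) ≈ 1.9810, f(5.5625) ≈ 2.0232, f(5.875) ≈ 2.0637, f(6.1875) ≈ 2.1026, f(6.5) ≈ 2.1401.
T_8 = (Δt/2)·[f(t_0) + 2f(t_1) + ... + 2f(t_{7}) + f(t_8)].
Sum ≈ 4.9396.

4.9396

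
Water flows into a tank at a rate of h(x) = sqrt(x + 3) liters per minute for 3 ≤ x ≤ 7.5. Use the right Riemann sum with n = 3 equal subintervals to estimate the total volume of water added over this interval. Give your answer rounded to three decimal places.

Δx = (7.5 − 3)/3 = 1.5.
Right endpoints: 4.5, 6, 7.5.
h(4.5) ≈ 2.739, h(6) ≈ 3.000, h(7.5) ≈ 3.240.
Sum = Δx · [h(4.5) + h(6) + h(7.5)].
Sum ≈ 13.468.

13.468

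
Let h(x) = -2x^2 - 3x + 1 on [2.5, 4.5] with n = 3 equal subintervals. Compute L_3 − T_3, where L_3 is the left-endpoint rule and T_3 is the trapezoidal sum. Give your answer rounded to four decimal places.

11.3333

L_3 ≈ -58.296296.
T_3 ≈ -69.629630.
L_3 − T_3 ≈ 11.3333.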